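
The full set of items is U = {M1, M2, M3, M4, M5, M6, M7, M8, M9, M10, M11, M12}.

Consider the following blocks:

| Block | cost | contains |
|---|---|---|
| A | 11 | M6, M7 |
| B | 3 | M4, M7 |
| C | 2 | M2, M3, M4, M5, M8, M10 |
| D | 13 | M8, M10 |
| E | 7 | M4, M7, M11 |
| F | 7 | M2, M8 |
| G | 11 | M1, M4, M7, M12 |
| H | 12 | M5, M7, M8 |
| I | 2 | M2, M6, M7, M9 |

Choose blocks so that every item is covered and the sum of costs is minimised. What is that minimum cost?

22

C, E, G, I together cover every item (C ∪ E ∪ G ∪ I = {M1, M2, M3, M4, M5, M6, M7, M8, M9, M10, M11, M12}); total cost 2 + 7 + 11 + 2 = 22.
No covering selection has total cost below 22.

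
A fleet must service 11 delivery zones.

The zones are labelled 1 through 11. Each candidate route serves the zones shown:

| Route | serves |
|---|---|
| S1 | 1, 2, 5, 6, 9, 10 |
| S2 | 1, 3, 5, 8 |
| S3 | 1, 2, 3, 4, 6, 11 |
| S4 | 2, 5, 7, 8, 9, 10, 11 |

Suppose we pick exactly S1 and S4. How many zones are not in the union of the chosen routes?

2

Union of S1, S4 = {1, 2, 5, 6, 7, 8, 9, 10, 11}.
Not covered: 3, 4 — 2 zones.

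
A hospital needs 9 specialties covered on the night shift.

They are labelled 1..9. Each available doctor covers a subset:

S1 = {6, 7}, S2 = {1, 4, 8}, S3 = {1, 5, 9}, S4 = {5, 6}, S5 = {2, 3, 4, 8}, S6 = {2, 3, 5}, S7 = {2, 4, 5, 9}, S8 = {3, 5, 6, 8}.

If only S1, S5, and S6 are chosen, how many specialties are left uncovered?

Union of S1, S5, S6 = {2, 3, 4, 5, 6, 7, 8}.
Not covered: 1, 9 — 2 specialties.

2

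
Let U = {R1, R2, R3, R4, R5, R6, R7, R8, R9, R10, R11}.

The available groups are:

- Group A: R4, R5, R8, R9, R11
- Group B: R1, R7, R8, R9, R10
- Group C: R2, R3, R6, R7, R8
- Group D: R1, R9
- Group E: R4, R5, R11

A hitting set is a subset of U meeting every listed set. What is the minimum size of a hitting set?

H = {R1, R8, R11} meets every group (each contains at least one member of H), and |H| = 3.
The groups C, D, E are pairwise disjoint, so any hitting set needs a separate element for each — at least 3. Hence 3 is optimal.

3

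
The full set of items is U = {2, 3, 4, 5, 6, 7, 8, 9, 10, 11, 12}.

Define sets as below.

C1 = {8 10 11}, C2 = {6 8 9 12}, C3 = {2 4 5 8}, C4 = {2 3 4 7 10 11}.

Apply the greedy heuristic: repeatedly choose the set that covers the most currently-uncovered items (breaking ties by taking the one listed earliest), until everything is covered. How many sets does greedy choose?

3

Greedy: pick C4 (covers 6 new) → pick C2 (covers 4 new) → pick C3 (covers 1 new). Total picks: 3.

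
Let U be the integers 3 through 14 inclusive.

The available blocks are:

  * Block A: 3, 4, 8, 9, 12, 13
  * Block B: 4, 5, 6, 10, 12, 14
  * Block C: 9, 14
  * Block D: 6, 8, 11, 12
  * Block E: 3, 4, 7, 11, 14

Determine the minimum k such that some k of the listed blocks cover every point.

Take {A, B, E}. Their union is {3, 4, 5, 6, 7, 8, 9, 10, 11, 12, 13, 14}, which is all 12 points.
Only B contains 5, so B is forced; the remaining 6 points need at least 2 more blocks (each remaining block adds at most 4) — so at least 3 blocks are needed, and 3 is optimal.

3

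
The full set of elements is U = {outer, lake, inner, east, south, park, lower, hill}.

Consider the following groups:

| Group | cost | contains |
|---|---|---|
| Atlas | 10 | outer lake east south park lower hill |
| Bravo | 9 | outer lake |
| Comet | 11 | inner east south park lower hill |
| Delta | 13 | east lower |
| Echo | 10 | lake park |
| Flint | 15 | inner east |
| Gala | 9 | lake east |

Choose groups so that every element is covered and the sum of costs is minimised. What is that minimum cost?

Bravo, Comet together cover every element (Bravo ∪ Comet = {outer, lake, inner, east, south, park, lower, hill}); total cost 9 + 11 = 20.
The greedy pick Atlas, Comet costs 21; no covering selection beats 20.

20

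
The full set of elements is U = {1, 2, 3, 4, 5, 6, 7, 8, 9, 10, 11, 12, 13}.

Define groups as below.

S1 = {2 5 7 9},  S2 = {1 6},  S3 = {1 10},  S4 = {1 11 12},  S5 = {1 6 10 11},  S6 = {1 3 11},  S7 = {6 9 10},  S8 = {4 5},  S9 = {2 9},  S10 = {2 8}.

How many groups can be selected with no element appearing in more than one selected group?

4

S6, S7, S8, S10 are pairwise disjoint (S6={1,3,11}; S7={6,9,10}; S8={4,5}; S10={2,8}).
Every remaining group overlaps one of these, and no 5 of the listed groups are pairwise disjoint, so 4 is the maximum.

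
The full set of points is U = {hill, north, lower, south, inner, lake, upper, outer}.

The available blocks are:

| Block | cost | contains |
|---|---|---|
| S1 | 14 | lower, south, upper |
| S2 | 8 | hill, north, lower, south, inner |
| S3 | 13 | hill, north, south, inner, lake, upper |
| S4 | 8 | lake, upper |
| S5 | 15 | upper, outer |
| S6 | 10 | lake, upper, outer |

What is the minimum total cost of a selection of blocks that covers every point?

18

S2, S6 together cover every point (S2 ∪ S6 = {hill, north, lower, south, inner, lake, upper, outer}); total cost 8 + 10 = 18.
No covering selection has total cost below 18.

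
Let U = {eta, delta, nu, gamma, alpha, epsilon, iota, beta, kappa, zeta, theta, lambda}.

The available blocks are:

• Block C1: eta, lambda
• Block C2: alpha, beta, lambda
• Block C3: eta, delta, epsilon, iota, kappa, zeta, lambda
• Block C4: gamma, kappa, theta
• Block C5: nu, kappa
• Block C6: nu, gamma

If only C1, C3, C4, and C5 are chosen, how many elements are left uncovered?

Union of C1, C3, C4, C5 = {eta, delta, nu, gamma, epsilon, iota, kappa, zeta, theta, lambda}.
Not covered: alpha, beta — 2 elements.

2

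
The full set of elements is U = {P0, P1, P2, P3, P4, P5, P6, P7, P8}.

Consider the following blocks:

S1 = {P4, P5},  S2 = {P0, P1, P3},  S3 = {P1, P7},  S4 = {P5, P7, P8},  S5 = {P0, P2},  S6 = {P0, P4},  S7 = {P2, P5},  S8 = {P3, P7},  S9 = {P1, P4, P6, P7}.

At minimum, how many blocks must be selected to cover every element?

4

Take {S2, S4, S7, S9}. Their union is {P0, P1, P2, P3, P4, P5, P6, P7, P8}, which is all 9 elements.
Only S9 contains P6, so S9 is forced; the remaining 5 elements need at least 3 more blocks (each remaining block adds at most 2) — so at least 4 blocks are needed, and 4 is optimal.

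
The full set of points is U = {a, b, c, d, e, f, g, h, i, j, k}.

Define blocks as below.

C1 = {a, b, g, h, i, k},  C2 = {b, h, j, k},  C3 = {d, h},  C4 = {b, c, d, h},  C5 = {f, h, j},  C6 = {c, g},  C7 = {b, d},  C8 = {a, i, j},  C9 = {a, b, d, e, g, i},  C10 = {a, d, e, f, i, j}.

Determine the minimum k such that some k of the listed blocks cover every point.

3

C1 and C6 and C10 together: C1 ∪ C6 ∪ C10 = {a, b, c, d, e, f, g, h, i, j, k} — every point is covered.
No 2 of the 10 blocks cover everything (all 45 combinations miss at least one point), so 3 is optimal.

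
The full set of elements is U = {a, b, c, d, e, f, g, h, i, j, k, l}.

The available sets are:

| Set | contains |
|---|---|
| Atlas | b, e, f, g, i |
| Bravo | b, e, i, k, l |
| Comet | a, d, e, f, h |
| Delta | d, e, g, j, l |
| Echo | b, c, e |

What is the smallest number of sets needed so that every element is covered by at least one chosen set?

Bravo, Comet, Delta, and Echo cover everything between them: the union {a, b, c, d, e, f, g, h, i, j, k, l} is all of U.
Only Echo contains c, so Echo is forced; the remaining 9 elements need at least 3 more sets (each remaining set adds at most 4) — so at least 4 sets are needed, and 4 is optimal.

4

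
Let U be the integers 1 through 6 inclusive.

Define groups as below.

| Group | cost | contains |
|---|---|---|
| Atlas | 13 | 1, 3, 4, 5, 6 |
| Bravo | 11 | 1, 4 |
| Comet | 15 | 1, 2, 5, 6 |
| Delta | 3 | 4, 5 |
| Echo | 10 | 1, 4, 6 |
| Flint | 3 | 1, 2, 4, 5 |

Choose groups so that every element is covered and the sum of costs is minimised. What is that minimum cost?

Atlas, Flint together cover every element (Atlas ∪ Flint = {1, 2, 3, 4, 5, 6}); total cost 13 + 3 = 16.
No covering selection has total cost below 16.

16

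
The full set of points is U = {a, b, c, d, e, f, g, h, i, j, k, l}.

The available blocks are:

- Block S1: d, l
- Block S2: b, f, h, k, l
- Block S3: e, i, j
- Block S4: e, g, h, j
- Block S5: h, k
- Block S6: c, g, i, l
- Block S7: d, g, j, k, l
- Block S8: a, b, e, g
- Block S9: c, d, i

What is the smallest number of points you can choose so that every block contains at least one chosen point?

4

T = {g, i, k, l} meets every block (each contains at least one member of T), and |T| = 4.
No choice of 3 points meets every block, so 4 is the minimum.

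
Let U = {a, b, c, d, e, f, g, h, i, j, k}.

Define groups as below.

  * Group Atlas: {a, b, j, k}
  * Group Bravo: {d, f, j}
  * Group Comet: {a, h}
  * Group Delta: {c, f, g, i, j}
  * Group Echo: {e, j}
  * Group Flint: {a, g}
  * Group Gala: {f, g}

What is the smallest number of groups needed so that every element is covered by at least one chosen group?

Atlas, Bravo, Comet, Delta, and Echo cover everything between them: the union {a, b, c, d, e, f, g, h, i, j, k} is all of U.
No 4 of the 7 groups cover everything (all 35 combinations miss at least one element), so 5 is optimal.

5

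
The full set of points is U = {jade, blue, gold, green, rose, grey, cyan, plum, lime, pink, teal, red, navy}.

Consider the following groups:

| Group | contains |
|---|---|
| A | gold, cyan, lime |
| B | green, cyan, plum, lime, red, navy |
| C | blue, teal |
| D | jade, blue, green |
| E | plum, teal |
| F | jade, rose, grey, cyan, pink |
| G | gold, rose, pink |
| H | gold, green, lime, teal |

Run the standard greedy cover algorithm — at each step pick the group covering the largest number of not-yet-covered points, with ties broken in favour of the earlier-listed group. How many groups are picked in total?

Greedy: pick B (covers 6 new) → pick F (covers 4 new) → pick C (covers 2 new) → pick A (covers 1 new). Total picks: 4.

4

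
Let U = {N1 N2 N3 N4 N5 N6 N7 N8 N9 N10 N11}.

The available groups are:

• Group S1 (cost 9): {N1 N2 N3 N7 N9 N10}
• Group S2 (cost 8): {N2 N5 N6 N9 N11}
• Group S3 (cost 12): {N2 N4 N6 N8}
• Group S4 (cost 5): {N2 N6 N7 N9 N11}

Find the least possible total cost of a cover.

S1, S2, S3 together cover every element (S1 ∪ S2 ∪ S3 = {N1, N2, N3, N4, N5, N6, N7, N8, N9, N10, N11}); total cost 9 + 8 + 12 = 29.
The greedy pick S4, S1, S3, S2 costs 34; no covering selection beats 29.

29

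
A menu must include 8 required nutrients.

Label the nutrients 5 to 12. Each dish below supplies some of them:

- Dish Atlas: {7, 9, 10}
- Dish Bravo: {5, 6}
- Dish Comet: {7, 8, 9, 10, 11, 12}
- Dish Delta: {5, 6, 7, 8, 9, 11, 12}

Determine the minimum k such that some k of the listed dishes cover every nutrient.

Take {Comet, Delta}. Their union is {5, 6, 7, 8, 9, 10, 11, 12}, which is all 8 nutrients.
No single dish has all 8 nutrients (the largest, Delta, has 7), so 2 is optimal.

2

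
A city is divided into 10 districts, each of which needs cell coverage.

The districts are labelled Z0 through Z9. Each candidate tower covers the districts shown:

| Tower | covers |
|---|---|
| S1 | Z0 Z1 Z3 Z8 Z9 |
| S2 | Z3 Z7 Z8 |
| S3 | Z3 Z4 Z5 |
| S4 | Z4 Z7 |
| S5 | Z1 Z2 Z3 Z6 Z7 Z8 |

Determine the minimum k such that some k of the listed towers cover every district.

3

Take {S1, S3, S5}. Their union is {Z0, Z1, Z2, Z3, Z4, Z5, Z6, Z7, Z8, Z9}, which is all 10 districts.
Only S1 contains Z0, so S1 is forced; the remaining 5 districts need at least 2 more towers (each remaining tower adds at most 3) — so at least 3 towers are needed, and 3 is optimal.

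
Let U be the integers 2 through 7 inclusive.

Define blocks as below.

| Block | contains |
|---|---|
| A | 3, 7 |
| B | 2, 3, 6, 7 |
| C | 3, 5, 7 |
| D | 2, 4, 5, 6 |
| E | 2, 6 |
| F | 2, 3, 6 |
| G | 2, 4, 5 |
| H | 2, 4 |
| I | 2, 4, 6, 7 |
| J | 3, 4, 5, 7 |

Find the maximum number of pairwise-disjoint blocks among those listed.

2

A, H are pairwise disjoint (A={3,7}; H={2,4}).
Every remaining block overlaps one of these, and no 3 of the listed blocks are pairwise disjoint, so 2 is the maximum.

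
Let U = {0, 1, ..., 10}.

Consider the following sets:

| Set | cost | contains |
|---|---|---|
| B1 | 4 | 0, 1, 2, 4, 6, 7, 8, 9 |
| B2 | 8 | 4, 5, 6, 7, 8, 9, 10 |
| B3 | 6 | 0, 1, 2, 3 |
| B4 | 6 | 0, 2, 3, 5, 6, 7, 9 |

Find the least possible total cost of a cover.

14

B2, B3 together cover every point (B2 ∪ B3 = {0, 1, 2, 3, 4, 5, 6, 7, 8, 9, 10}); total cost 8 + 6 = 14.
The greedy pick B1, B4, B2 costs 18; no covering selection beats 14.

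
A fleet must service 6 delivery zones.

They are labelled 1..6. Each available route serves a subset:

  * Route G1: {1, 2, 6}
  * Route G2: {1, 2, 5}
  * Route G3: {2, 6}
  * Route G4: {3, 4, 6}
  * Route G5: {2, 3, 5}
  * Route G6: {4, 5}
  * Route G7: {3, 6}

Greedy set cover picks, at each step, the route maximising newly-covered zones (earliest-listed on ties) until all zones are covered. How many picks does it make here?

Greedy: pick G1 (covers 3 new) → pick G4 (covers 2 new) → pick G2 (covers 1 new). Total picks: 3.
(The true minimum cover uses only 2 routes, so greedy is not optimal here.)

3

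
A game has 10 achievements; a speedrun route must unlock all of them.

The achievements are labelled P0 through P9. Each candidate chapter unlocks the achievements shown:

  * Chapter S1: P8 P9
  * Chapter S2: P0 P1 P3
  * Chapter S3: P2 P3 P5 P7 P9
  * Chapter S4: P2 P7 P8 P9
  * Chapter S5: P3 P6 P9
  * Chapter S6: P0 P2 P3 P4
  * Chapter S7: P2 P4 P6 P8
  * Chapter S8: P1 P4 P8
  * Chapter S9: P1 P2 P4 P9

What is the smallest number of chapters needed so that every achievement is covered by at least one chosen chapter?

Take {S2, S3, S7}. Their union is {P0, P1, P2, P3, P4, P5, P6, P7, P8, P9}, which is all 10 achievements.
Only S3 contains P5, so S3 is forced; the remaining 5 achievements need at least 2 more chapters (each remaining chapter adds at most 3) — so at least 3 chapters are needed, and 3 is optimal.

3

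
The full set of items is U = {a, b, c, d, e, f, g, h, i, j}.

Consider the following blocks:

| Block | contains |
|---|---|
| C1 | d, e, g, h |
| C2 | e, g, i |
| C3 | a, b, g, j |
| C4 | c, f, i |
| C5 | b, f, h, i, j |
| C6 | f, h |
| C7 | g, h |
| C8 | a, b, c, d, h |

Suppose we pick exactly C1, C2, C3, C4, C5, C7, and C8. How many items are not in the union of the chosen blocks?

Union of C1, C2, C3, C4, C5, C7, C8 = {a, b, c, d, e, f, g, h, i, j} — that's every item, so 0 are uncovered.

0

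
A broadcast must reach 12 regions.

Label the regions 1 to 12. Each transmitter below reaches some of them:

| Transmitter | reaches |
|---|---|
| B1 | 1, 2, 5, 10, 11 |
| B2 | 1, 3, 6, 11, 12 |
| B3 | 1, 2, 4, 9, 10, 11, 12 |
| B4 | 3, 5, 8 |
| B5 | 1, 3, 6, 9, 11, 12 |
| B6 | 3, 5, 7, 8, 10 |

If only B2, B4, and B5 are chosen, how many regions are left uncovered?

Union of B2, B4, B5 = {1, 3, 5, 6, 8, 9, 11, 12}.
Not covered: 2, 4, 7, 10 — 4 regions.

4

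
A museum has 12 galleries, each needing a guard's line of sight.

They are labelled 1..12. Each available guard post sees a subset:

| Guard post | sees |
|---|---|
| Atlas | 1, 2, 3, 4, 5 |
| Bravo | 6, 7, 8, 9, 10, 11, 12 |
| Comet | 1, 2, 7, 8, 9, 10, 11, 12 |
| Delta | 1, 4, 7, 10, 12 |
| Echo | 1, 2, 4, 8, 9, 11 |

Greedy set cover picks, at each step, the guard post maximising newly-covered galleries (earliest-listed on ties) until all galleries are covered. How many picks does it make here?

Greedy: pick Comet (covers 8 new) → pick Atlas (covers 3 new) → pick Bravo (covers 1 new). Total picks: 3.
(The true minimum cover uses only 2 guard posts, so greedy is not optimal here.)

3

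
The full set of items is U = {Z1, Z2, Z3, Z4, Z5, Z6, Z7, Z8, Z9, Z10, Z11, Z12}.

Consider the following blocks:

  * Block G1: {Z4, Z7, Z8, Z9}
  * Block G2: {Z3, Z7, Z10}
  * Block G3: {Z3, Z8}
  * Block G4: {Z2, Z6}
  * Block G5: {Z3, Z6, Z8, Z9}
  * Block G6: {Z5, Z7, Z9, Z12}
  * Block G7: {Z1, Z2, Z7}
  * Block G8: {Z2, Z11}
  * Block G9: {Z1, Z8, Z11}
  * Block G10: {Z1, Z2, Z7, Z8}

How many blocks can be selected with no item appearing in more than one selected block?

G3, G4, G6 are pairwise disjoint (G3={Z3,Z8}; G4={Z2,Z6}; G6={Z5,Z7,Z9,Z12}).
Every remaining block overlaps one of these, and no 4 of the listed blocks are pairwise disjoint, so 3 is the maximum.

3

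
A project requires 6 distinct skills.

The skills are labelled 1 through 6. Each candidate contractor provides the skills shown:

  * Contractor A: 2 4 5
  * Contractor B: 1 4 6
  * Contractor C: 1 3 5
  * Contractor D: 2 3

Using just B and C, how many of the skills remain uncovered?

Union of B, C = {1, 3, 4, 5, 6}.
Not covered: 2 — 1 skill.

1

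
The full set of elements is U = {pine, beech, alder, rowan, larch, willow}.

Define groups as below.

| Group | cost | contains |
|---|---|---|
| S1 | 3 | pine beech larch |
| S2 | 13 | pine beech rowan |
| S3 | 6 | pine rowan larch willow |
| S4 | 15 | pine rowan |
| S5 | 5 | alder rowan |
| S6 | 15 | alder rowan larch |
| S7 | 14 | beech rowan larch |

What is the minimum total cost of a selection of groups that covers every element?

14

S1, S3, S5 together cover every element (S1 ∪ S3 ∪ S5 = {pine, beech, alder, rowan, larch, willow}); total cost 3 + 6 + 5 = 14.
No covering selection has total cost below 14.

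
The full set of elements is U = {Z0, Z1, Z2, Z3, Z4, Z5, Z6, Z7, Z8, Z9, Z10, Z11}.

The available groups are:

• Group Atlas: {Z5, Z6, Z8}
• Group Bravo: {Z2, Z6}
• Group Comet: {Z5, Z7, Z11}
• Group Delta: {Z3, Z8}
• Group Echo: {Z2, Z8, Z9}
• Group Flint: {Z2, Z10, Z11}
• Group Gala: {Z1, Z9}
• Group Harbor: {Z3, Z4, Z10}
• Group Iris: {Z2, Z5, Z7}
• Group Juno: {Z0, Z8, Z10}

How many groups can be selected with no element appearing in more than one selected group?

4

Bravo, Comet, Delta, Gala are pairwise disjoint (Bravo={Z2,Z6}; Comet={Z5,Z7,Z11}; Delta={Z3,Z8}; Gala={Z1,Z9}).
Every remaining group overlaps one of these, and no 5 of the listed groups are pairwise disjoint, so 4 is the maximum.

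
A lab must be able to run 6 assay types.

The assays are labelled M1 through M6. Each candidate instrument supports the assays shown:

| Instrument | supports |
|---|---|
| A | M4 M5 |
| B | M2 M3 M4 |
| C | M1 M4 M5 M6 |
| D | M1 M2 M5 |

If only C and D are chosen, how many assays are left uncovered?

1

Union of C, D = {M1, M2, M4, M5, M6}.
Not covered: M3 — 1 assay.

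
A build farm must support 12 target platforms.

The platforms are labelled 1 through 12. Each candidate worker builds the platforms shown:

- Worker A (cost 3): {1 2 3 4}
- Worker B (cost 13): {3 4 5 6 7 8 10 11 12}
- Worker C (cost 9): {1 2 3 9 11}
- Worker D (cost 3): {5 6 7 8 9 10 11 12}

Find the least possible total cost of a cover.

6

A, D together cover every platform (A ∪ D = {1, 2, 3, 4, 5, 6, 7, 8, 9, 10, 11, 12}); total cost 3 + 3 = 6.
No covering selection has total cost below 6.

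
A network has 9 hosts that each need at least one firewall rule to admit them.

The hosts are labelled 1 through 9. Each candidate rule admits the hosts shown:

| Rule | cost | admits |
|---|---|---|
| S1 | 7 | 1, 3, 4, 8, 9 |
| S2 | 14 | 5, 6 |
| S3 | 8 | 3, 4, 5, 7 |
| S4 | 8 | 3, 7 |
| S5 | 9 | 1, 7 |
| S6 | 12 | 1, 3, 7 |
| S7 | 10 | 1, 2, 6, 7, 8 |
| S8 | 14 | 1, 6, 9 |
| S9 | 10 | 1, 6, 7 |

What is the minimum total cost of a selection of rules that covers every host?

S1, S3, S7 together cover every host (S1 ∪ S3 ∪ S7 = {1, 2, 3, 4, 5, 6, 7, 8, 9}); total cost 7 + 8 + 10 = 25.
No covering selection has total cost below 25.

25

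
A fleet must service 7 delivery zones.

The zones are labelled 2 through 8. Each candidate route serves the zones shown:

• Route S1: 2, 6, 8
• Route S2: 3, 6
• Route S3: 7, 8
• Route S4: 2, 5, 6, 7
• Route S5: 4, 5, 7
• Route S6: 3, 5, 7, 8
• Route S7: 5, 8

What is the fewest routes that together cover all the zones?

3

Take {S1, S5, S6}. Their union is {2, 3, 4, 5, 6, 7, 8}, which is all 7 zones.
Only S5 contains 4, so S5 is forced; the remaining 4 zones need at least 2 more routes (each remaining route adds at most 3) — so at least 3 routes are needed, and 3 is optimal.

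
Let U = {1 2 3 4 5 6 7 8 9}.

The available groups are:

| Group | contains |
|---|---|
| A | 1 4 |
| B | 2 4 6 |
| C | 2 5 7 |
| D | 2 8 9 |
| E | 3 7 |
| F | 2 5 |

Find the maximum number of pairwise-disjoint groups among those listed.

A, E, F are pairwise disjoint (A={1,4}; E={3,7}; F={2,5}).
Every remaining group overlaps one of these, and no 4 of the listed groups are pairwise disjoint, so 3 is the maximum.

3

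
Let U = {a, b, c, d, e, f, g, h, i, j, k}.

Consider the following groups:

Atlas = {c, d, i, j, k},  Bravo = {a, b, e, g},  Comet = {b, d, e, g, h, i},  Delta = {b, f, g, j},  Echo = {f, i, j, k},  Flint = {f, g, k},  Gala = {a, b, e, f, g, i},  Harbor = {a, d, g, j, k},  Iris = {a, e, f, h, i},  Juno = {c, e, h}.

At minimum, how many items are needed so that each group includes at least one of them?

3

T = {g, h, j} meets every group (each contains at least one member of T), and |T| = 3.
No choice of 2 items meets every group, so 3 is the minimum.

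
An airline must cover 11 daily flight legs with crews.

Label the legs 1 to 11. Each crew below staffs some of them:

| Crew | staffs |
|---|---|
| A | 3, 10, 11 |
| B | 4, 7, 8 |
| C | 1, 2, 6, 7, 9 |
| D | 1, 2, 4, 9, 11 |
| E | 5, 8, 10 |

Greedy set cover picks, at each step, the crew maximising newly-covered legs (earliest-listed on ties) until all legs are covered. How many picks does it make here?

Greedy: pick C (covers 5 new) → pick A (covers 3 new) → pick B (covers 2 new) → pick E (covers 1 new). Total picks: 4.

4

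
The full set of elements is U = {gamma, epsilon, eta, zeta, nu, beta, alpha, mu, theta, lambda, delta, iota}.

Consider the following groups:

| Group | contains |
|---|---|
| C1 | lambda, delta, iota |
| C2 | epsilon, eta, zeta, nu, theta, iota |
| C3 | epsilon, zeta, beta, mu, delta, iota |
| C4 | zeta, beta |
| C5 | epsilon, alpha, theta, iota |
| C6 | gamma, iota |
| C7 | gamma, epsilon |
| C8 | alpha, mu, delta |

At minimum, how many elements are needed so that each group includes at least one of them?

4

The 4 elements {gamma, beta, alpha, iota} hit every group.
No choice of 3 elements meets every group, so 4 is the minimum.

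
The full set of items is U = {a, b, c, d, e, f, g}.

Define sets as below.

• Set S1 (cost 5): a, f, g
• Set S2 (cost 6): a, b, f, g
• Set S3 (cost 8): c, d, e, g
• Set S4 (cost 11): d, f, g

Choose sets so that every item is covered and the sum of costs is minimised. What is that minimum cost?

S2, S3 together cover every item (S2 ∪ S3 = {a, b, c, d, e, f, g}); total cost 6 + 8 = 14.
No covering selection has total cost below 14.

14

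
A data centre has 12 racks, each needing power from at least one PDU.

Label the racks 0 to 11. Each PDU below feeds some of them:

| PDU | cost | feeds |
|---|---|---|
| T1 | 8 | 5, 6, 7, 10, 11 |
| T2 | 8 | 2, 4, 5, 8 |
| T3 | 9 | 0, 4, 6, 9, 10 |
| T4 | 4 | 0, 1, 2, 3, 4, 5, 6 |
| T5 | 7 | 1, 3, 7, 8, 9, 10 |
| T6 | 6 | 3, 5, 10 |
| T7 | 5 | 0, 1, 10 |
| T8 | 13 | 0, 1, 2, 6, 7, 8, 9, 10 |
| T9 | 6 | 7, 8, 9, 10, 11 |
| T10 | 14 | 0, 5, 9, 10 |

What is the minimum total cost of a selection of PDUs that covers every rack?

T4, T9 together cover every rack (T4 ∪ T9 = {0, 1, 2, 3, 4, 5, 6, 7, 8, 9, 10, 11}); total cost 4 + 6 = 10.
No covering selection has total cost below 10.

10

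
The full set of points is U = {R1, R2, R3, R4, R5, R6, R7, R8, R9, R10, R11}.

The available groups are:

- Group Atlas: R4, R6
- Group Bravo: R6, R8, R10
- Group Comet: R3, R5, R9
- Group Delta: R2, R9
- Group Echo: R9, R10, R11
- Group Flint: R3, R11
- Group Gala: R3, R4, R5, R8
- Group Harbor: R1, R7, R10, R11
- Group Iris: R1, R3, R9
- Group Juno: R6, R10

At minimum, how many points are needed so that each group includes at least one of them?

4

The 4 points {R3, R6, R7, R9} hit every group.
No choice of 3 points meets every group, so 4 is the minimum.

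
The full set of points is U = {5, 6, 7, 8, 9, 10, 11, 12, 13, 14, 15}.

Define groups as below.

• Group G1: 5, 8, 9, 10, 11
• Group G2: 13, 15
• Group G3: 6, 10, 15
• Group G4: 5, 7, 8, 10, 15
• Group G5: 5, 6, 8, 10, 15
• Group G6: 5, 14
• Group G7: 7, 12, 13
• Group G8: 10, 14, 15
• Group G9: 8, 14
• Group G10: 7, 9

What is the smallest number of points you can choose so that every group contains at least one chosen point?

4

The 4 points {7, 10, 14, 15} hit every group.
No choice of 3 points meets every group, so 4 is the minimum.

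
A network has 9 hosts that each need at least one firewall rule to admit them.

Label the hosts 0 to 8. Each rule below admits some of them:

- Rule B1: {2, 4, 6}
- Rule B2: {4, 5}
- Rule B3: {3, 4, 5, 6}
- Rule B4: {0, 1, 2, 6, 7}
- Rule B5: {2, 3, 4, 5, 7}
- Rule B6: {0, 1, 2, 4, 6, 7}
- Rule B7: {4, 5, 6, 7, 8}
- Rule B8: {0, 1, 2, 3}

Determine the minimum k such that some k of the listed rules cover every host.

2

Take {B7, B8}. Their union is {0, 1, 2, 3, 4, 5, 6, 7, 8}, which is all 9 hosts.
No single rule has all 9 hosts (the largest, B6, has 6), so 2 is optimal.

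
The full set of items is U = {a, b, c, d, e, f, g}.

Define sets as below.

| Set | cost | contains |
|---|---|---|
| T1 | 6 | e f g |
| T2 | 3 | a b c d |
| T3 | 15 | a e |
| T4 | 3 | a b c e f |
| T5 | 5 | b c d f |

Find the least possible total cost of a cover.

T1, T2 together cover every item (T1 ∪ T2 = {a, b, c, d, e, f, g}); total cost 6 + 3 = 9.
The greedy pick T4, T2, T1 costs 12; no covering selection beats 9.

9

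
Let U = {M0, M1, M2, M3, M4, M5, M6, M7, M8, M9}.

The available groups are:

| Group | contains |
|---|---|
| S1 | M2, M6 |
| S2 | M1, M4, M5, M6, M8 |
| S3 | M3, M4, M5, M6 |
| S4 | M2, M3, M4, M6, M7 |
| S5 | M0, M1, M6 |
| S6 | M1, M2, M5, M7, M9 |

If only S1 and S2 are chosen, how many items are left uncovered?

Union of S1, S2 = {M1, M2, M4, M5, M6, M8}.
Not covered: M0, M3, M7, M9 — 4 items.

4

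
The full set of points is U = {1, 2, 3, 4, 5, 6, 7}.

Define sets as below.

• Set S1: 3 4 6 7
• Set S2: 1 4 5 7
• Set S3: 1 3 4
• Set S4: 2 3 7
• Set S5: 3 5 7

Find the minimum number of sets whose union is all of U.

3

S1 and S2 and S4 together: S1 ∪ S2 ∪ S4 = {1, 2, 3, 4, 5, 6, 7} — every point is covered.
Only S4 contains 2, so S4 is forced; the remaining 4 points need at least 2 more sets (each remaining set adds at most 3) — so at least 3 sets are needed, and 3 is optimal.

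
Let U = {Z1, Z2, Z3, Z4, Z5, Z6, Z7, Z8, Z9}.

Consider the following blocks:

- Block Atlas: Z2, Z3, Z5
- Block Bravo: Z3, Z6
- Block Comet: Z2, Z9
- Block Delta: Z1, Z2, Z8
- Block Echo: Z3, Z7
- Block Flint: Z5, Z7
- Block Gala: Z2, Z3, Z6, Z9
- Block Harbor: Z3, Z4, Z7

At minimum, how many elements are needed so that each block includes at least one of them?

Take H = {Z2, Z6, Z7}. Each listed block contains at least one of these, so H is a hitting set of size 3.
The blocks Bravo, Comet, Flint are pairwise disjoint, so any hitting set needs a separate element for each — at least 3. Hence 3 is optimal.

3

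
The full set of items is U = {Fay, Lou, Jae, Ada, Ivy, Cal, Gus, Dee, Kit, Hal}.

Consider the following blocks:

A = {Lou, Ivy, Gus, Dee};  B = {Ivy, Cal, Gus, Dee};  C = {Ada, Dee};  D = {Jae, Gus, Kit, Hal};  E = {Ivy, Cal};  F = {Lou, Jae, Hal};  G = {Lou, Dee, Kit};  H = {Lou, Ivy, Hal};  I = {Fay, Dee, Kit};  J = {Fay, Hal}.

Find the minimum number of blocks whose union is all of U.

Take {B, C, F, I}. Their union is {Fay, Lou, Jae, Ada, Ivy, Cal, Gus, Dee, Kit, Hal}, which is all 10 items.
No 3 of the 10 blocks cover everything (all 120 combinations miss at least one item), so 4 is optimal.

4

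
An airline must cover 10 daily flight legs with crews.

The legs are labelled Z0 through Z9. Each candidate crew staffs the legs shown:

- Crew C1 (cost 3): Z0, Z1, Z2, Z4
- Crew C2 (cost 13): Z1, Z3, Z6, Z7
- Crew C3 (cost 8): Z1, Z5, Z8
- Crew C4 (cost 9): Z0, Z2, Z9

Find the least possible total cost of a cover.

C1, C2, C3, C4 together cover every leg (C1 ∪ C2 ∪ C3 ∪ C4 = {Z0, Z1, Z2, Z3, Z4, Z5, Z6, Z7, Z8, Z9}); total cost 3 + 13 + 8 + 9 = 33.
No covering selection has total cost below 33.

33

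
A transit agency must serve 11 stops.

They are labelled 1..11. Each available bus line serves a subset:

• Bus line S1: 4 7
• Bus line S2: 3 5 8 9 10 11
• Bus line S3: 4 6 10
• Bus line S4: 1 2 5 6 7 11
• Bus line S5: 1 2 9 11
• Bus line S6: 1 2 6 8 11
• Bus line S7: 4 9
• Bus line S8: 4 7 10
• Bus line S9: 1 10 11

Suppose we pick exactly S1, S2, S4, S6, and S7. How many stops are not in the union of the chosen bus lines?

Union of S1, S2, S4, S6, S7 = {1, 2, 3, 4, 5, 6, 7, 8, 9, 10, 11} — that's every stop, so 0 are uncovered.

0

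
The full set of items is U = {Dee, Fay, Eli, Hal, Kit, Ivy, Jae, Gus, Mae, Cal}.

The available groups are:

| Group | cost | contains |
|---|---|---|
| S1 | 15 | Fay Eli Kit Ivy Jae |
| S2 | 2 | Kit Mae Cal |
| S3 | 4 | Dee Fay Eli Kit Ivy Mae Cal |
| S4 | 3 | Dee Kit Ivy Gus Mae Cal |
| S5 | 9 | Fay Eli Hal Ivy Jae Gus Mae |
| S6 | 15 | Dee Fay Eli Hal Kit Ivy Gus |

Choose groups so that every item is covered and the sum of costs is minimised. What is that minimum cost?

12

S4, S5 together cover every item (S4 ∪ S5 = {Dee, Fay, Eli, Hal, Kit, Ivy, Jae, Gus, Mae, Cal}); total cost 3 + 9 = 12.
The greedy pick S4, S3, S5 costs 16; no covering selection beats 12.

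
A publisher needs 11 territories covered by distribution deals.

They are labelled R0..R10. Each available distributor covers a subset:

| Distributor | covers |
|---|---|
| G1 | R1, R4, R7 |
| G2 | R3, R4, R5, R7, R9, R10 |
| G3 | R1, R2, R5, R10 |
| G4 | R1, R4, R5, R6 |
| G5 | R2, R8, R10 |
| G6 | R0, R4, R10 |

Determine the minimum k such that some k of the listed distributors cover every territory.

Take {G2, G4, G5, G6}. Their union is {R0, R1, R2, R3, R4, R5, R6, R7, R8, R9, R10}, which is all 11 territories.
Only G2 contains R3, so G2 is forced; the remaining 5 territories need at least 3 more distributors (each remaining distributor adds at most 2) — so at least 4 distributors are needed, and 4 is optimal.

4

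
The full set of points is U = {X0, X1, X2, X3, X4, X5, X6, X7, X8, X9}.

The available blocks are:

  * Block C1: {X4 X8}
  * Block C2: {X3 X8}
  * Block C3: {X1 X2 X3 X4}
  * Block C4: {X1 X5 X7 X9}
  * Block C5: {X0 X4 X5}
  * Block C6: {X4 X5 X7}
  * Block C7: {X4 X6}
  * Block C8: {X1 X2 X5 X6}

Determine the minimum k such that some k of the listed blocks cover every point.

C2, C4, C5, and C8 cover everything between them: the union {X0, X1, X2, X3, X4, X5, X6, X7, X8, X9} is all of U.
Only C5 contains X0, so C5 is forced; the remaining 7 points need at least 3 more blocks (each remaining block adds at most 3) — so at least 4 blocks are needed, and 4 is optimal.

4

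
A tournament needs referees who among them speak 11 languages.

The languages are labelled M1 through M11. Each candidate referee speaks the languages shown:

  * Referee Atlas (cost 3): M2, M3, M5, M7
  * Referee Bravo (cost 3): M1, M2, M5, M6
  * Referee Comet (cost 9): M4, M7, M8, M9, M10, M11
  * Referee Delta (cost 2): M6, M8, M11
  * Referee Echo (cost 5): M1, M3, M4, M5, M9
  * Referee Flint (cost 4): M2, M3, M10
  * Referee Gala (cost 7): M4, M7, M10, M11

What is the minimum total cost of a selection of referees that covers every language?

14

Atlas, Delta, Echo, Flint together cover every language (Atlas ∪ Delta ∪ Echo ∪ Flint = {M1, M2, M3, M4, M5, M6, M7, M8, M9, M10, M11}); total cost 3 + 2 + 5 + 4 = 14.
No covering selection has total cost below 14.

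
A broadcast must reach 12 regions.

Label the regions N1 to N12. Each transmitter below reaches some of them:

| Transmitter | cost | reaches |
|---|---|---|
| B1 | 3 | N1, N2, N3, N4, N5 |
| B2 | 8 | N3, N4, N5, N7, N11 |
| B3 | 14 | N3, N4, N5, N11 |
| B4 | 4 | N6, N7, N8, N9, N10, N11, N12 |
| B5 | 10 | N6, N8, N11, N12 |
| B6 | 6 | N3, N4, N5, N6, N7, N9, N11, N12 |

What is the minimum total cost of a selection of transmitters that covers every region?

7

B1, B4 together cover every region (B1 ∪ B4 = {N1, N2, N3, N4, N5, N6, N7, N8, N9, N10, N11, N12}); total cost 3 + 4 = 7.
No covering selection has total cost below 7.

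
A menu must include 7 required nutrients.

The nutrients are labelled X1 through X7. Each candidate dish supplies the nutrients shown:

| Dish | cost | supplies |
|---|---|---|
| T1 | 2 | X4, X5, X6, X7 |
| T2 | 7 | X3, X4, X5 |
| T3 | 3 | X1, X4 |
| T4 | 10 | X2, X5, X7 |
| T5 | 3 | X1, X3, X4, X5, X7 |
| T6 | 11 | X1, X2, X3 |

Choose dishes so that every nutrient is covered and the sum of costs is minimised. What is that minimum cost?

T1, T6 together cover every nutrient (T1 ∪ T6 = {X1, X2, X3, X4, X5, X6, X7}); total cost 2 + 11 = 13.
The greedy pick T1, T5, T4 costs 15; no covering selection beats 13.

13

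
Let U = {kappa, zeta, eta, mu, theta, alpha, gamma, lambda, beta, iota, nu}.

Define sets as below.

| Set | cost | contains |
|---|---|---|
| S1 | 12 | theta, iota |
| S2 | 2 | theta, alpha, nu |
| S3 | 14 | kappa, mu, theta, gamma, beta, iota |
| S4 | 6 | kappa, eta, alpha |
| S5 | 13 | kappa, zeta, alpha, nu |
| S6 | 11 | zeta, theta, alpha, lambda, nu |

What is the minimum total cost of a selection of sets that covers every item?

31

S3, S4, S6 together cover every item (S3 ∪ S4 ∪ S6 = {kappa, zeta, eta, mu, theta, alpha, gamma, lambda, beta, iota, nu}); total cost 14 + 6 + 11 = 31.
The greedy pick S2, S3, S6, S4 costs 33; no covering selection beats 31.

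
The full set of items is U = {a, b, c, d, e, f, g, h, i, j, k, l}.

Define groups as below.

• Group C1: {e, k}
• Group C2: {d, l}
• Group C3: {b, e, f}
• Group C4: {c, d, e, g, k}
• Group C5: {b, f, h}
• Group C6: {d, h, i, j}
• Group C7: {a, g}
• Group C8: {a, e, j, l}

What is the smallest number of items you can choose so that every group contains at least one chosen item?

T = {a, d, f, k} meets every group (each contains at least one member of T), and |T| = 4.
The groups C1, C2, C5, C7 are pairwise disjoint, so any hitting set needs a separate item for each — at least 4. Hence 4 is optimal.

4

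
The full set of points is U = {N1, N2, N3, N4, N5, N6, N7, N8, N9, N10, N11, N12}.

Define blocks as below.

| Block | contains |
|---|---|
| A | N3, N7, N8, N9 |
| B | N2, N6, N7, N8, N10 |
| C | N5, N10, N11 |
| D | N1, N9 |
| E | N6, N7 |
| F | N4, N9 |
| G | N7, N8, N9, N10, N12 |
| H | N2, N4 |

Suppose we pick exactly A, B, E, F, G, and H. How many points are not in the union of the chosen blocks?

Union of A, B, E, F, G, H = {N2, N3, N4, N6, N7, N8, N9, N10, N12}.
Not covered: N1, N5, N11 — 3 points.

3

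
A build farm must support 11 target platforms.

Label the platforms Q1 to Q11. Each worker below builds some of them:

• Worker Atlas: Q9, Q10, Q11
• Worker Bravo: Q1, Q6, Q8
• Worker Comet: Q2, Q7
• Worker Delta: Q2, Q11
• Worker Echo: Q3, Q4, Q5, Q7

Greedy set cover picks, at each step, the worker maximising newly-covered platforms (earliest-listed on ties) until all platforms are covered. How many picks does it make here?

4

Greedy: pick Echo (covers 4 new) → pick Atlas (covers 3 new) → pick Bravo (covers 3 new) → pick Comet (covers 1 new). Total picks: 4.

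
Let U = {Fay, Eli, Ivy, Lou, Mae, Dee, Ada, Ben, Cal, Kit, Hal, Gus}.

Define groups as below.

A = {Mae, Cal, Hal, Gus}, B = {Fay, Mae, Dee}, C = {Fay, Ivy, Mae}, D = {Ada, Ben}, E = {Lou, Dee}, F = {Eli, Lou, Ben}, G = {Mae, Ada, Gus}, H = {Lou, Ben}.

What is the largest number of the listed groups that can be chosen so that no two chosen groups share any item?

3

A, D, E are pairwise disjoint (A={Mae,Cal,Hal,Gus}; D={Ada,Ben}; E={Lou,Dee}).
Every remaining group overlaps one of these, and no 4 of the listed groups are pairwise disjoint, so 3 is the maximum.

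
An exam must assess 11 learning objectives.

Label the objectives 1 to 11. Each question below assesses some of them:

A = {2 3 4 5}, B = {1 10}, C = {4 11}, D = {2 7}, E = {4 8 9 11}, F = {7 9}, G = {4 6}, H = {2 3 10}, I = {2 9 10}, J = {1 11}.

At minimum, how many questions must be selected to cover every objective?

A and B and E and F and G together: A ∪ B ∪ E ∪ F ∪ G = {1, 2, 3, 4, 5, 6, 7, 8, 9, 10, 11} — every objective is covered.
No 4 of the 10 questions cover everything (all 210 combinations miss at least one objective), so 5 is optimal.

5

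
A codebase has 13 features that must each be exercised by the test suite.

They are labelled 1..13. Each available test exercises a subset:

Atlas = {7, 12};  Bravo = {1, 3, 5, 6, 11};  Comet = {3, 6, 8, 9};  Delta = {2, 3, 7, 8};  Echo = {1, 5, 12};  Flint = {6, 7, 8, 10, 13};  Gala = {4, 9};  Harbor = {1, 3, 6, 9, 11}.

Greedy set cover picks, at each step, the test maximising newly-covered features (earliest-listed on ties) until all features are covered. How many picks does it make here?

Greedy: pick Bravo (covers 5 new) → pick Flint (covers 4 new) → pick Gala (covers 2 new) → pick Atlas (covers 1 new) → pick Delta (covers 1 new). Total picks: 5.

5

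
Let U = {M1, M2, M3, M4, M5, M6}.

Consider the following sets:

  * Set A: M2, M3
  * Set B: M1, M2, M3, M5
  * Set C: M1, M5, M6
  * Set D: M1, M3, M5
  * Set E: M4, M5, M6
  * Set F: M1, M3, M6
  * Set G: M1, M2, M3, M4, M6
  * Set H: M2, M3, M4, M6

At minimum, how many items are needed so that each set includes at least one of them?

2

T = {M3, M6} meets every set (each contains at least one member of T), and |T| = 2.
The sets A, C are pairwise disjoint, so any hitting set needs a separate item for each — at least 2. Hence 2 is optimal.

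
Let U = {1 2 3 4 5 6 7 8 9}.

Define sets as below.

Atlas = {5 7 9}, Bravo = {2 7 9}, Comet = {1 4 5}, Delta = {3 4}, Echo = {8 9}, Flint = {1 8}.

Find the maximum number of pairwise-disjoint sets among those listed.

Bravo, Delta, Flint are pairwise disjoint (Bravo={2,7,9}; Delta={3,4}; Flint={1,8}).
Every remaining set overlaps one of these, and no 4 of the listed sets are pairwise disjoint, so 3 is the maximum.

3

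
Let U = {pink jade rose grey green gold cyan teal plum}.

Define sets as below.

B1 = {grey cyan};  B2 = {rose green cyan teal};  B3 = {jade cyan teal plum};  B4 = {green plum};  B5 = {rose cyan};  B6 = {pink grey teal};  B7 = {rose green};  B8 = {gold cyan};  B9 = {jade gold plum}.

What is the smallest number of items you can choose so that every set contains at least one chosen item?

4

H = {rose, cyan, teal, plum} meets every set (each contains at least one member of H), and |H| = 4.
No choice of 3 items meets every set, so 4 is the minimum.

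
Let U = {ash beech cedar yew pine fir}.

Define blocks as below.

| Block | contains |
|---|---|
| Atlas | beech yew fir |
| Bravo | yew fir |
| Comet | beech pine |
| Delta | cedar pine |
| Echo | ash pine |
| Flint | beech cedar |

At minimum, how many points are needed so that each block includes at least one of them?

3

H = {cedar, pine, fir} meets every block (each contains at least one member of H), and |H| = 3.
The blocks Bravo, Echo, Flint are pairwise disjoint, so any hitting set needs a separate point for each — at least 3. Hence 3 is optimal.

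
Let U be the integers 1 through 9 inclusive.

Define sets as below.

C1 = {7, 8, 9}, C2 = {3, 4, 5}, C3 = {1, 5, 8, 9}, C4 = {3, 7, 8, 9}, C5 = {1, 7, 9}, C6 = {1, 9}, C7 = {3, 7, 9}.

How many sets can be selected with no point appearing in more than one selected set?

2

C2, C5 are pairwise disjoint (C2={3,4,5}; C5={1,7,9}).
Every remaining set overlaps one of these, and no 3 of the listed sets are pairwise disjoint, so 2 is the maximum.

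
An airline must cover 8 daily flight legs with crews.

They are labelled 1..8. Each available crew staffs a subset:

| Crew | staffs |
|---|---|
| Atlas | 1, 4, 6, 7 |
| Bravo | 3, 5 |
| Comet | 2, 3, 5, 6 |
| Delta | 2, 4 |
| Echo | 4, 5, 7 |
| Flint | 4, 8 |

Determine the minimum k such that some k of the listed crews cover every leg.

Take {Atlas, Comet, Flint}. Their union is {1, 2, 3, 4, 5, 6, 7, 8}, which is all 8 legs.
Only Atlas contains 1, so Atlas is forced; the remaining 4 legs need at least 2 more crews (each remaining crew adds at most 3) — so at least 3 crews are needed, and 3 is optimal.

3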